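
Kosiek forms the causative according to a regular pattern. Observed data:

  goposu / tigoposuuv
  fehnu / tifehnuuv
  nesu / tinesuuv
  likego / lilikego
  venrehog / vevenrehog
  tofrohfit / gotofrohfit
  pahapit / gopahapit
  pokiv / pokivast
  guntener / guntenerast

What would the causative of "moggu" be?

tofrohfit and pokiv both have last vowel 'i' yet inflect differently (gotofrohfit, pokivast), so the last vowel is not what conditions the rule; the final letter is.
"moggu" ends in -u. The stems ending in -u (goposu → tigoposuuv, fehnu → tifehnuuv, nesu → tinesuuv) add ti- … -uv around the stem.
So moggu → timogguuv.

timogguuv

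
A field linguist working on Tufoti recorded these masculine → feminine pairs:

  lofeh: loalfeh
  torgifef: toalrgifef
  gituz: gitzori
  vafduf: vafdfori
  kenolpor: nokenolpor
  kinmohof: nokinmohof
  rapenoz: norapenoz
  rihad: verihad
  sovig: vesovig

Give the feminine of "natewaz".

venatewaz

torgifef and vafduf both end in -f yet inflect differently (toalrgifef, vafdfori), so the final letter is not what conditions the rule; the last vowel is.
"natewaz" has last vowel 'a'. The one such stem in the data (rihad → verihad) adds the prefix ve-, so the same rule applies.
The other patterns: stems whose last vowel is 'e' insert -al- after the first vowel; stems whose last vowel is 'u' delete the last vowel and add -ori; stems whose last vowel is 'o' add the prefix no-.
So natewaz → venatewaz.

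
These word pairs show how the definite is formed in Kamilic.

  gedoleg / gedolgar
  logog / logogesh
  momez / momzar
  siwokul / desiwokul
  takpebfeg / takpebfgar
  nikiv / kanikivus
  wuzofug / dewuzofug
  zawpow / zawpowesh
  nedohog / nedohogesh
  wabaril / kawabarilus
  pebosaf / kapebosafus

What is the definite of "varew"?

siwokul and wabaril both end in -l yet inflect differently (desiwokul, kawabarilus), so the final letter is not what conditions the rule; the last vowel is.
"varew" has last vowel 'e'. The stems whose last vowel is 'e' (gedoleg → gedolgar, momez → momzar, takpebfeg → takpebfgar) delete the last vowel and add -ar.
So varew → varwar.

varwar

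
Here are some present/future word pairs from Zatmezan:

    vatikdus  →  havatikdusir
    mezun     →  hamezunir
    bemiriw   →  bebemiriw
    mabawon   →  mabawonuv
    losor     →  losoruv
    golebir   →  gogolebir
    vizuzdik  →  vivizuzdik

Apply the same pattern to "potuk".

hapotukir

golebir and losor both end in -r yet inflect differently (gogolebir, losoruv), so the final letter is not what conditions the rule; the last vowel is.
"potuk" has last vowel 'u'. The stems whose last vowel is 'u' (vatikdus → havatikdusir, mezun → hamezunir) add ha- … -ir around the stem.
The other patterns: stems whose last vowel is 'i' repeat the first consonant+vowel as a prefix; stems whose last vowel is 'o' add -uv.
So potuk → hapotukir.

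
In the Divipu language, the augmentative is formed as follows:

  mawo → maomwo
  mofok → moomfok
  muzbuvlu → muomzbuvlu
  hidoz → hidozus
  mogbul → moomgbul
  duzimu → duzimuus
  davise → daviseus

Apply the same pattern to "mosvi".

"mosvi" begins with m-. The stems beginning with m- (mofok → moomfok, muzbuvlu → muomzbuvlu, mawo → maomwo) insert -om- after the first vowel.
So mosvi → moomsvi.

moomsvi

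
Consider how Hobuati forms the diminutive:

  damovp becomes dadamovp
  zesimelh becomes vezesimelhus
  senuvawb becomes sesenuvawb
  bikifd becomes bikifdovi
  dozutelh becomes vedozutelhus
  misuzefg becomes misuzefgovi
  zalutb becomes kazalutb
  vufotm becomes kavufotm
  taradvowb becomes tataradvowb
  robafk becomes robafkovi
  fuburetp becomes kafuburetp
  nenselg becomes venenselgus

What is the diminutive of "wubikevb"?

wuwubikevb

misuzefg and nenselg both end in -g yet inflect differently (misuzefgovi, venenselgus), so the final letter is not what conditions the rule; the second-to-last letter is.
"wubikevb" has second-to-last letter 'v'. The one such stem in the data (damovp → dadamovp) repeats the first consonant+vowel as a prefix (as do taradvowb, senuvawb), so the same rule applies.
So wubikevb → wuwubikevb.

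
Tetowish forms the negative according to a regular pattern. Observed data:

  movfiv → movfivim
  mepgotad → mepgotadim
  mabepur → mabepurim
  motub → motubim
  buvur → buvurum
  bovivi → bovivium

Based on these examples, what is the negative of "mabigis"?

mabigisim

mabepur and buvur both end in -r yet inflect differently (mabepurim, buvurum), so the final letter is not what conditions the rule; the first letter is.
"mabigis" begins with m-. The stems beginning with m- (movfiv → movfivim, mepgotad → mepgotadim, mabepur → mabepurim) add -im.
So mabigis → mabigisim.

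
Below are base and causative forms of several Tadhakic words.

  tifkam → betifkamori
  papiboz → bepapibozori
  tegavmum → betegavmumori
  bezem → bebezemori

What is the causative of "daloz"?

Every pair shown (tifkam → betifkamori, papiboz → bepapibozori, tegavmum → betegavmumori, …) follows the same rule: add be- … -ori around the stem.
So daloz → bedalozori.

bedalozori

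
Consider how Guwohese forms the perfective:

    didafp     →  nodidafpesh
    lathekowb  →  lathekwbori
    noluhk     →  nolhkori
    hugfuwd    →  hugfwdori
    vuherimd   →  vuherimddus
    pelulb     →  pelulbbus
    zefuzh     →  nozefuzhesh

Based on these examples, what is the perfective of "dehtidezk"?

nodehtidezkesh

"dehtidezk" has second-to-last letter 'z'. The one such stem in the data (zefuzh → nozefuzhesh) adds no- … -esh around the stem, so the same rule applies.
So dehtidezk → nodehtidezkesh.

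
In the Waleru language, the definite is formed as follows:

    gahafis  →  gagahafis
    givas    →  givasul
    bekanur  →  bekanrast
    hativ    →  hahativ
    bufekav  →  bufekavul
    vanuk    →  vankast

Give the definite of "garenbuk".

"garenbuk" has last vowel 'u'. The stems whose last vowel is 'u' (vanuk → vankast, bekanur → bekanrast) delete the last vowel and add -ast.
So garenbuk → garenbkast.

garenbkast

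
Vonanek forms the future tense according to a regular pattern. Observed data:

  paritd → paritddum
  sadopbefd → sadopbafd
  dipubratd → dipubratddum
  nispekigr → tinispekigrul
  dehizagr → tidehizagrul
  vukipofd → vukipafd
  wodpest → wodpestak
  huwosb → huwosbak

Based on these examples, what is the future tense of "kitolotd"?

vukipofd and paritd both end in -d yet inflect differently (vukipafd, paritddum), so the final letter is not what conditions the rule; the second-to-last letter is.
"kitolotd" has second-to-last letter 't'. The stems whose second-to-last letter is 't' (paritd → paritddum, dipubratd → dipubratddum) double the final consonant and add -um.
The other patterns: stems whose second-to-last letter is 'f' change the last vowel to 'a'; stems whose second-to-last letter is 's' add -ak; stems whose second-to-last letter is 'g' add ti- … -ul around the stem.
So kitolotd → kitolotddum.

kitolotddum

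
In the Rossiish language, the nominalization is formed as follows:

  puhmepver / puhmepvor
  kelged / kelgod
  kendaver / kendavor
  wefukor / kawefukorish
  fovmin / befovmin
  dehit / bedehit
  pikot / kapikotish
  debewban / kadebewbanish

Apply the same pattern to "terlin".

fovmin and debewban both end in -n yet inflect differently (befovmin, kadebewbanish), so the final letter is not what conditions the rule; the last vowel is.
"terlin" has last vowel 'i'. The stems whose last vowel is 'i' (dehit → bedehit, fovmin → befovmin) add the prefix be-.
The other patterns: stems whose last vowel is 'e' change the last vowel to 'o'; stems whose last vowel is 'a' or 'o' add ka- … -ish around the stem.
So terlin → beterlin.

beterlin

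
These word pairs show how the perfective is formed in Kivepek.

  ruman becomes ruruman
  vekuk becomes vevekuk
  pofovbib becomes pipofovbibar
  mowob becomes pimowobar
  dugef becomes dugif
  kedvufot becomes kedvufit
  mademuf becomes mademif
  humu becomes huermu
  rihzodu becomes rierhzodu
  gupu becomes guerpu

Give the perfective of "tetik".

mowob and kedvufot both have last vowel 'o' yet inflect differently (pimowobar, kedvufit), so the last vowel is not what conditions the rule; the final letter is.
"tetik" ends in -k. The one such stem in the data (vekuk → vevekuk) repeats the first consonant+vowel as a prefix (as does ruman), so the same rule applies.
So tetik → tetetik.

tetetik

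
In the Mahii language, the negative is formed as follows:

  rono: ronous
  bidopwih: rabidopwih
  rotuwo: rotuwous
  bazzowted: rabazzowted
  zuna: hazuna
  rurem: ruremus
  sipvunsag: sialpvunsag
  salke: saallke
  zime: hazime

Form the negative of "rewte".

salke and zime both end in -e yet inflect differently (saallke, hazime), so the final letter is not what conditions the rule; the first letter is.
"rewte" begins with r-. The stems beginning with r- (rotuwo → rotuwous, rurem → ruremus, rono → ronous) add -us.
The other patterns: stems beginning with b- add the prefix ra-; stems beginning with s- insert -al- after the first vowel; stems beginning with z- add the prefix ha-.
So rewte → rewteus.

rewteus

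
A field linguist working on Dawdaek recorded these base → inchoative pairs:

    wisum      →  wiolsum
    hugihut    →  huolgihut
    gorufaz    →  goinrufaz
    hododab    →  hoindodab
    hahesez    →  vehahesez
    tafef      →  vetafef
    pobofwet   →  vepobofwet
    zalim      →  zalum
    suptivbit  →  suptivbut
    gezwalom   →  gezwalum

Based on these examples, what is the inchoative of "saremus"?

gorufaz and hahesez both end in -z yet inflect differently (goinrufaz, vehahesez), so the final letter is not what conditions the rule; the last vowel is.
"saremus" has last vowel 'u'. The stems whose last vowel is 'u' (wisum → wiolsum, hugihut → huolgihut) insert -ol- after the first vowel.
So saremus → saolremus.

saolremus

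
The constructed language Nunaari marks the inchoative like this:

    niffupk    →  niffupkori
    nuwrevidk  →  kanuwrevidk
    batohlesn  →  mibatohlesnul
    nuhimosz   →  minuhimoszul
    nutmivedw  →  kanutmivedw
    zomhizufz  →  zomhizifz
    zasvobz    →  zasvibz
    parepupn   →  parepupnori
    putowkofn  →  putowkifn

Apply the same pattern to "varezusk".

mivarezuskul

"varezusk" has second-to-last letter 's'. The stems whose second-to-last letter is 's' (nuhimosz → minuhimoszul, batohlesn → mibatohlesnul) add mi- … -ul around the stem.
So varezusk → mivarezuskul.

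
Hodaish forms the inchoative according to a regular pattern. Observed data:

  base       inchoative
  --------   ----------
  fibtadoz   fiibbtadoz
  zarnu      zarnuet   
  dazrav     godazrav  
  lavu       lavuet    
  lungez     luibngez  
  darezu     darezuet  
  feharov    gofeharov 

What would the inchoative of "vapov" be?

feharov and fibtadoz both have last vowel 'o' yet inflect differently (gofeharov, fiibbtadoz), so the last vowel is not what conditions the rule; the final letter is.
"vapov" ends in -v. The stems ending in -v (dazrav → godazrav, feharov → gofeharov) add the prefix go-.
The other patterns: stems ending in -u add -et; stems ending in -z insert -ib- after the first vowel.
So vapov → govapov.

govapov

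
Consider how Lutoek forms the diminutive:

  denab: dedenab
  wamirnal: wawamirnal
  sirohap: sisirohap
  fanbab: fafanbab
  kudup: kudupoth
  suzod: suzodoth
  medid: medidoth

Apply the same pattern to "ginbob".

ginboboth

"ginbob" has last vowel 'o'. The one such stem in the data (suzod → suzodoth) adds -oth, so the same rule applies.
The other pattern: stems whose last vowel is 'a' repeat the first consonant+vowel as a prefix.
So ginbob → ginboboth.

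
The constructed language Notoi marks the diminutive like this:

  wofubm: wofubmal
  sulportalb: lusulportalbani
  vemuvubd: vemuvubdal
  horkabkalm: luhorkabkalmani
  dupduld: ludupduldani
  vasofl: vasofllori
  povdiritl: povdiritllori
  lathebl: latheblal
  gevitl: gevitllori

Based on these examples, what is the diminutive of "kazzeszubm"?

kazzeszubmal

dupduld and vemuvubd both end in -d yet inflect differently (ludupduldani, vemuvubdal), so the final letter is not what conditions the rule; the second-to-last letter is.
"kazzeszubm" has second-to-last letter 'b'. The stems whose second-to-last letter is 'b' (lathebl → latheblal, vemuvubd → vemuvubdal, wofubm → wofubmal) add -al.
So kazzeszubm → kazzeszubmal.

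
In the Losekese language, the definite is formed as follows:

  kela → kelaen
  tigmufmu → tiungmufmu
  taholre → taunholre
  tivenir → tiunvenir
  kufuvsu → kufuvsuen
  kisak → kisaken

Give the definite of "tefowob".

teunfowob

kufuvsu and tigmufmu both end in -u yet inflect differently (kufuvsuen, tiungmufmu), so the final letter is not what conditions the rule; the first letter is.
"tefowob" begins with t-. The stems beginning with t- (tigmufmu → tiungmufmu, tivenir → tiunvenir, taholre → taunholre) insert -un- after the first vowel.
The other pattern: stems beginning with k- add -en.
So tefowob → teunfowob.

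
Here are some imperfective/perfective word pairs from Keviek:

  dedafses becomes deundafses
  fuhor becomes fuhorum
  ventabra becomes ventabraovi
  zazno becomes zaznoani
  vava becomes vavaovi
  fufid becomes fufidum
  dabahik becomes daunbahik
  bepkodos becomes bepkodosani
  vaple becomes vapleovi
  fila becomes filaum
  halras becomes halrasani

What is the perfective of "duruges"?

"duruges" begins with d-. The stems beginning with d- (dedafses → deundafses, dabahik → daunbahik) insert -un- after the first vowel.
So duruges → duunruges.

duunruges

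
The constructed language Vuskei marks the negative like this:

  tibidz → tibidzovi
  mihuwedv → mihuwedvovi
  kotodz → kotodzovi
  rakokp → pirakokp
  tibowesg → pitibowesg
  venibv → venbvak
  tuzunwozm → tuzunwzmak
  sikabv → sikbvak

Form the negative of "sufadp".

sufadpovi

mihuwedv and venibv both end in -v yet inflect differently (mihuwedvovi, venbvak), so the final letter is not what conditions the rule; the second-to-last letter is.
"sufadp" has second-to-last letter 'd'. The stems whose second-to-last letter is 'd' (tibidz → tibidzovi, mihuwedv → mihuwedvovi, kotodz → kotodzovi) add -ovi.
The other patterns: stems whose second-to-last letter is 'k' or 's' add the prefix pi-; stems whose second-to-last letter is 'b' or 'z' delete the last vowel and add -ak.
So sufadp → sufadpovi.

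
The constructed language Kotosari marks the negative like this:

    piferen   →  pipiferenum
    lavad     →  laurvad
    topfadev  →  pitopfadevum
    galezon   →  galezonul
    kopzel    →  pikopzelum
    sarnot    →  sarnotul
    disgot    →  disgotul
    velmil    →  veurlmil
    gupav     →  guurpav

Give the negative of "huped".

topfadev and gupav both end in -v yet inflect differently (pitopfadevum, guurpav), so the final letter is not what conditions the rule; the last vowel is.
"huped" has last vowel 'e'. The stems whose last vowel is 'e' (kopzel → pikopzelum, topfadev → pitopfadevum, piferen → pipiferenum) add pi- … -um around the stem.
So huped → pihupedum.

pihupedum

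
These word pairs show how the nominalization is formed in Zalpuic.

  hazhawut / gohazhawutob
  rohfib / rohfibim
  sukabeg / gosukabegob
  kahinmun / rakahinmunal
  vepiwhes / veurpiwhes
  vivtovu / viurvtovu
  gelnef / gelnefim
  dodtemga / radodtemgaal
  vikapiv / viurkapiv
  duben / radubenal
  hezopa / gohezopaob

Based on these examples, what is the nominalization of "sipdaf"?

"sipdaf" begins with s-. The one such stem in the data (sukabeg → gosukabegob) adds go- … -ob around the stem, so the same rule applies.
The other patterns: stems beginning with d- or k- add ra- … -al around the stem; stems beginning with g- or r- add -im; stems beginning with v- insert -ur- after the first vowel.
So sipdaf → gosipdafob.

gosipdafob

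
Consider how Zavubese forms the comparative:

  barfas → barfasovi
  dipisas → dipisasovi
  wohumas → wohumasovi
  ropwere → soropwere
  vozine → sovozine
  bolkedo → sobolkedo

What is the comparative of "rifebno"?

sorifebno

"rifebno" ends in -o. The one such stem in the data (bolkedo → sobolkedo) adds the prefix so-, so the same rule applies.
So rifebno → sorifebno.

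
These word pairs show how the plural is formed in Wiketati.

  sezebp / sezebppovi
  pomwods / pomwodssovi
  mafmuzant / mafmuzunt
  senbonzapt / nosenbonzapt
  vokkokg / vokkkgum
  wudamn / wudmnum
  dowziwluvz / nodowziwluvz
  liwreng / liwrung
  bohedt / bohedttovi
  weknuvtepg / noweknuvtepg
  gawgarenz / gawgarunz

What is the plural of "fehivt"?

nofehivt

"fehivt" has second-to-last letter 'v'. The one such stem in the data (dowziwluvz → nodowziwluvz) adds the prefix no-, so the same rule applies.
The other patterns: stems whose second-to-last letter is 'n' change the last vowel to 'u'; stems whose second-to-last letter is 'k' or 'm' delete the last vowel and add -um; stems whose second-to-last letter is 'b' or 'd' double the final consonant and add -ovi.
So fehivt → nofehivt.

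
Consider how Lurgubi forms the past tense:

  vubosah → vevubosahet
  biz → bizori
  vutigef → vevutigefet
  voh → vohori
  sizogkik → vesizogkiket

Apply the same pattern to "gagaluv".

vegagaluvet

"gagaluv" has 3 vowels. The stems with 3 vowels (vubosah → vevubosahet, sizogkik → vesizogkiket, vutigef → vevutigefet) add ve- … -et around the stem.
So gagaluv → vegagaluvet.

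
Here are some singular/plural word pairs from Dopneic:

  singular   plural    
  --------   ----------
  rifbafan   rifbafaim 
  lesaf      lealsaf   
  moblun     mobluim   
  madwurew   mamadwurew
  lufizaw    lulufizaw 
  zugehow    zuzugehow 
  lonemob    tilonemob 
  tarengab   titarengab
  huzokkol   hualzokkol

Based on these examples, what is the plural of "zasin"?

zasiim

zugehow and huzokkol both have last vowel 'o' yet inflect differently (zuzugehow, hualzokkol), so the last vowel is not what conditions the rule; the final letter is.
"zasin" ends in -n. The stems ending in -n (moblun → mobluim, rifbafan → rifbafaim) drop the final letter and add -im.
The other patterns: stems ending in -w repeat the first consonant+vowel as a prefix; stems ending in -f or -l insert -al- after the first vowel; stems ending in -b add the prefix ti-.
So zasin → zasiim.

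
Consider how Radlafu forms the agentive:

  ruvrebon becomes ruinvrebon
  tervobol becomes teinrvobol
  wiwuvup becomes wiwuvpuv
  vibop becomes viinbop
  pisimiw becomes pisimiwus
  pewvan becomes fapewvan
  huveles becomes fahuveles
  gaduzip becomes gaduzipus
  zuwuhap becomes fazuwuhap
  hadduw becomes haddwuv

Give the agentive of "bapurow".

wiwuvup and zuwuhap both end in -p yet inflect differently (wiwuvpuv, fazuwuhap), so the final letter is not what conditions the rule; the last vowel is.
"bapurow" has last vowel 'o'. The stems whose last vowel is 'o' (tervobol → teinrvobol, vibop → viinbop, ruvrebon → ruinvrebon) insert -in- after the first vowel.
The other patterns: stems whose last vowel is 'u' delete the last vowel and add -uv; stems whose last vowel is 'a' or 'e' add the prefix fa-; stems whose last vowel is 'i' add -us.
So bapurow → bainpurow.

bainpurow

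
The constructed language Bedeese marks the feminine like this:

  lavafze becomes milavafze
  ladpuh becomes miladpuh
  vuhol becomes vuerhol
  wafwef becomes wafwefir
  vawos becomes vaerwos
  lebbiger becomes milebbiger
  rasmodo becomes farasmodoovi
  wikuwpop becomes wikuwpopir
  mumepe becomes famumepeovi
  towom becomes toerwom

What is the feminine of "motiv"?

famotivovi

lavafze and mumepe both end in -e yet inflect differently (milavafze, famumepeovi), so the final letter is not what conditions the rule; the first letter is.
"motiv" begins with m-. The one such stem in the data (mumepe → famumepeovi) adds fa- … -ovi around the stem, so the same rule applies.
The other patterns: stems beginning with l- add the prefix mi-; stems beginning with w- add -ir; stems beginning with t- or v- insert -er- after the first vowel.
So motiv → famotivovi.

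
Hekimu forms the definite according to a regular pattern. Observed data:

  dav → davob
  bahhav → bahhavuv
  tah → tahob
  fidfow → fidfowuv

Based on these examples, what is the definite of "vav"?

"vav" has 1 vowel. The stems with 1 vowel (tah → tahob, dav → davob) add -ob.
The other pattern: stems with 2 vowels add -uv.
So vav → vavob.

vavob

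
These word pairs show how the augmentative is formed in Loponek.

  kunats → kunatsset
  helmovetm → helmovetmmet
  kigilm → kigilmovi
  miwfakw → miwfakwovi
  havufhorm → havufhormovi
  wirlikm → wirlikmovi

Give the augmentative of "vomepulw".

helmovetm and kigilm both end in -m yet inflect differently (helmovetmmet, kigilmovi), so the final letter is not what conditions the rule; the second-to-last letter is.
"vomepulw" has second-to-last letter 'l'. The one such stem in the data (kigilm → kigilmovi) adds -ovi, so the same rule applies.
The other pattern: stems whose second-to-last letter is 't' double the final consonant and add -et.
So vomepulw → vomepulwovi.

vomepulwovi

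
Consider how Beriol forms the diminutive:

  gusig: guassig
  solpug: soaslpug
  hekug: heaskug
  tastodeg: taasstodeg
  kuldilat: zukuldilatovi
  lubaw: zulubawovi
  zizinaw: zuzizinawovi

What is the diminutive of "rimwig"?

riasmwig

tastodeg and kuldilat both have 3 vowels yet inflect differently (taasstodeg, zukuldilatovi), so the number of vowels is not what conditions the rule; the final letter is.
"rimwig" ends in -g. The stems ending in -g (gusig → guassig, solpug → soaslpug, hekug → heaskug) insert -as- after the first vowel.
The other pattern: stems ending in -t or -w add zu- … -ovi around the stem.
So rimwig → riasmwig.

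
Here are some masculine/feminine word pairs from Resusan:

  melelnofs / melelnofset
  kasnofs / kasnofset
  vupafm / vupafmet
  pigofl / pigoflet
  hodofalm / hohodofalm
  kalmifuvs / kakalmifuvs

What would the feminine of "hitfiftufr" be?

vupafm and hodofalm both end in -m yet inflect differently (vupafmet, hohodofalm), so the final letter is not what conditions the rule; the second-to-last letter is.
"hitfiftufr" has second-to-last letter 'f'. The stems whose second-to-last letter is 'f' (melelnofs → melelnofset, kasnofs → kasnofset, vupafm → vupafmet) add -et.
So hitfiftufr → hitfiftufret.

hitfiftufret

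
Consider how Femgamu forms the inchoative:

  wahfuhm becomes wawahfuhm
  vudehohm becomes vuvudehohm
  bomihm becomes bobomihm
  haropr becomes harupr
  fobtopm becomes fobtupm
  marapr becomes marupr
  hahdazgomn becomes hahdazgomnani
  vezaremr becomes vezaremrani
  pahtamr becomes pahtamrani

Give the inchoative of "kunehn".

"kunehn" has second-to-last letter 'h'. The stems whose second-to-last letter is 'h' (wahfuhm → wawahfuhm, vudehohm → vuvudehohm, bomihm → bobomihm) repeat the first consonant+vowel as a prefix.
So kunehn → kukunehn.

kukunehn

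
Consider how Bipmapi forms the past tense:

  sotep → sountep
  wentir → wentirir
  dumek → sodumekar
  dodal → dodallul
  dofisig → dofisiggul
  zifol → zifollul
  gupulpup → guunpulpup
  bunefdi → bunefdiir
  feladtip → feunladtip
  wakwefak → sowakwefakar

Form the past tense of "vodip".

voundip

feladtip and dofisig both have last vowel 'i' yet inflect differently (feunladtip, dofisiggul), so the last vowel is not what conditions the rule; the final letter is.
"vodip" ends in -p. The stems ending in -p (gupulpup → guunpulpup, sotep → sountep, feladtip → feunladtip) insert -un- after the first vowel.
So vodip → voundip.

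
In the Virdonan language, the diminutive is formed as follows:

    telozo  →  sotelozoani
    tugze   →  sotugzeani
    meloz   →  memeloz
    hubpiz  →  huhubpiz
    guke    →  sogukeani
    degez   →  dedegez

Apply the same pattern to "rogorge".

sorogorgeani

degez and guke both have last vowel 'e' yet inflect differently (dedegez, sogukeani), so the last vowel is not what conditions the rule; whether the stem ends in a vowel or a consonant is.
"rogorge" ends in a vowel. The stems ending in a vowel (guke → sogukeani, tugze → sotugzeani, telozo → sotelozoani) add so- … -ani around the stem.
So rogorge → sorogorgeani.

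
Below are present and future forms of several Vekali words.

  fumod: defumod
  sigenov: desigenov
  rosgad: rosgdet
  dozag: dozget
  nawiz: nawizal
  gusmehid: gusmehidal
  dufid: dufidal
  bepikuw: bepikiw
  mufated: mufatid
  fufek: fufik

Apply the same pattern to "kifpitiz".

kifpitizal

fumod and rosgad both end in -d yet inflect differently (defumod, rosgdet), so the final letter is not what conditions the rule; the last vowel is.
"kifpitiz" has last vowel 'i'. The stems whose last vowel is 'i' (nawiz → nawizal, gusmehid → gusmehidal, dufid → dufidal) add -al.
The other patterns: stems whose last vowel is 'o' add the prefix de-; stems whose last vowel is 'a' delete the last vowel and add -et; stems whose last vowel is 'e' or 'u' change the last vowel to 'i'.
So kifpitiz → kifpitizal.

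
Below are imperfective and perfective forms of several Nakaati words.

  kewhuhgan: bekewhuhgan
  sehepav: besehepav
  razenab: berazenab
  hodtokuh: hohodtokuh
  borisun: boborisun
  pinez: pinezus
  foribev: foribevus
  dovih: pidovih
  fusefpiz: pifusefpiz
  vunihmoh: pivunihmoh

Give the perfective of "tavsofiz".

kewhuhgan and borisun both end in -n yet inflect differently (bekewhuhgan, boborisun), so the final letter is not what conditions the rule; the last vowel is.
"tavsofiz" has last vowel 'i'. The stems whose last vowel is 'i' (dovih → pidovih, fusefpiz → pifusefpiz) add the prefix pi-.
So tavsofiz → pitavsofiz.

pitavsofiz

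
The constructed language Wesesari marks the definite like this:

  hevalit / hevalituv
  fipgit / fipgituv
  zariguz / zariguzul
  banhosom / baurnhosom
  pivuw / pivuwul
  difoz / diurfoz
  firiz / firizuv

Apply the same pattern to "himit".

himituv

"himit" has last vowel 'i'. The stems whose last vowel is 'i' (fipgit → fipgituv, firiz → firizuv, hevalit → hevalituv) add -uv.
The other patterns: stems whose last vowel is 'o' insert -ur- after the first vowel; stems whose last vowel is 'u' add -ul.
So himit → himituv.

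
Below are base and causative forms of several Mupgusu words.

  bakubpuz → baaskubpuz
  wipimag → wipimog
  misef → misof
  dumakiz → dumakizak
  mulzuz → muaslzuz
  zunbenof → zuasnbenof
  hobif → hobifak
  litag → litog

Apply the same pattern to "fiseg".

fisog

hobif and misef both end in -f yet inflect differently (hobifak, misof), so the final letter is not what conditions the rule; the last vowel is.
"fiseg" has last vowel 'e'. The one such stem in the data (misef → misof) changes the last vowel to 'o' (as do litag, wipimag), so the same rule applies.
So fiseg → fisog.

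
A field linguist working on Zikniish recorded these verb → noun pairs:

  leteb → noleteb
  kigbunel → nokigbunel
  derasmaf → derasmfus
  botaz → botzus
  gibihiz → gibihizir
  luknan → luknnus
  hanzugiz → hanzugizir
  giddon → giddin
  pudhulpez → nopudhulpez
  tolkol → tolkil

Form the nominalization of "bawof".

"bawof" has last vowel 'o'. The stems whose last vowel is 'o' (tolkol → tolkil, giddon → giddin) change the last vowel to 'i'.
The other patterns: stems whose last vowel is 'a' delete the last vowel and add -us; stems whose last vowel is 'e' add the prefix no-; stems whose last vowel is 'i' add -ir.
So bawof → bawif.

bawif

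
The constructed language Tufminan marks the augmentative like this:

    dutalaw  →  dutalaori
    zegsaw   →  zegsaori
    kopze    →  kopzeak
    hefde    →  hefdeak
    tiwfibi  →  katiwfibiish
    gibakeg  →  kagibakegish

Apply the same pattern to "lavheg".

kalavhegish

"lavheg" ends in -g. The one such stem in the data (gibakeg → kagibakegish) adds ka- … -ish around the stem, so the same rule applies.
The other patterns: stems ending in -w drop the final letter and add -ori; stems ending in -e add -ak.
So lavheg → kalavhegish.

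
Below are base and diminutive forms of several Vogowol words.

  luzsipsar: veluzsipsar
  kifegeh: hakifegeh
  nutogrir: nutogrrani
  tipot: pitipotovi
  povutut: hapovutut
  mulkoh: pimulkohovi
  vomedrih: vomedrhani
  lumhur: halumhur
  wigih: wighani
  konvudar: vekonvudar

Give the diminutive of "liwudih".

liwudhani

mulkoh and vomedrih both end in -h yet inflect differently (pimulkohovi, vomedrhani), so the final letter is not what conditions the rule; the last vowel is.
"liwudih" has last vowel 'i'. The stems whose last vowel is 'i' (vomedrih → vomedrhani, wigih → wighani, nutogrir → nutogrrani) delete the last vowel and add -ani.
The other patterns: stems whose last vowel is 'o' add pi- … -ovi around the stem; stems whose last vowel is 'a' add the prefix ve-; stems whose last vowel is 'e' or 'u' add the prefix ha-.
So liwudih → liwudhani.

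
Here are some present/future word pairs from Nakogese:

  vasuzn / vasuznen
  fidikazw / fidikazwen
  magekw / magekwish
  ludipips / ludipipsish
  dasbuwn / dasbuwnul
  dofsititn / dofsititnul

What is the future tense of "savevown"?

savevownul

fidikazw and magekw both end in -w yet inflect differently (fidikazwen, magekwish), so the final letter is not what conditions the rule; the second-to-last letter is.
"savevown" has second-to-last letter 'w'. The one such stem in the data (dasbuwn → dasbuwnul) adds -ul, so the same rule applies.
The other patterns: stems whose second-to-last letter is 'z' add -en; stems whose second-to-last letter is 'k' or 'p' add -ish.
So savevown → savevownul.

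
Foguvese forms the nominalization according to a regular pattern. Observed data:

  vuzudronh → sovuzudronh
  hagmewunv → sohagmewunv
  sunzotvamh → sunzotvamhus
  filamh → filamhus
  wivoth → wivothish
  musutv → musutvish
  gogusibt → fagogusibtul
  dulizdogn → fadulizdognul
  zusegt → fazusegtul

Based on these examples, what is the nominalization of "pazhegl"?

fapazheglul

vuzudronh and sunzotvamh both end in -h yet inflect differently (sovuzudronh, sunzotvamhus), so the final letter is not what conditions the rule; the second-to-last letter is.
"pazhegl" has second-to-last letter 'g'. The stems whose second-to-last letter is 'g' (dulizdogn → fadulizdognul, zusegt → fazusegtul) add fa- … -ul around the stem.
So pazhegl → fapazheglul.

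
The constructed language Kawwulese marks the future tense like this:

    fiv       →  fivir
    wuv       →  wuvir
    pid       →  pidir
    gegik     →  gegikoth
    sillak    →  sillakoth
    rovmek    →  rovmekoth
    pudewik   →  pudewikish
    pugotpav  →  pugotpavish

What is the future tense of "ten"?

tenir

gegik and pudewik both end in -k yet inflect differently (gegikoth, pudewikish), so the final letter is not what conditions the rule; the number of vowels is.
"ten" has 1 vowel. The stems with 1 vowel (fiv → fivir, wuv → wuvir, pid → pidir) add -ir.
So ten → tenir.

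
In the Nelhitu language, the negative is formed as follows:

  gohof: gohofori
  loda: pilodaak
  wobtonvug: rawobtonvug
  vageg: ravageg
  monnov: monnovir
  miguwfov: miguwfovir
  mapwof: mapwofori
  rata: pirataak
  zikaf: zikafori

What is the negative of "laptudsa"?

pilaptudsaak

miguwfov and gohof both have last vowel 'o' yet inflect differently (miguwfovir, gohofori), so the last vowel is not what conditions the rule; the final letter is.
"laptudsa" ends in -a. The stems ending in -a (loda → pilodaak, rata → pirataak) add pi- … -ak around the stem.
The other patterns: stems ending in -v add -ir; stems ending in -g add the prefix ra-; stems ending in -f add -ori.
So laptudsa → pilaptudsaak.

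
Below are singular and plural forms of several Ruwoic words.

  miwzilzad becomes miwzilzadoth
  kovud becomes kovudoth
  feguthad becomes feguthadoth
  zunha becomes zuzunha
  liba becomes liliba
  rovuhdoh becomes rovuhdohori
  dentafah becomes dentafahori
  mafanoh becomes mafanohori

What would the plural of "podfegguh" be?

podfegguhori

zunha and dentafah both have last vowel 'a' yet inflect differently (zuzunha, dentafahori), so the last vowel is not what conditions the rule; the final letter is.
"podfegguh" ends in -h. The stems ending in -h (rovuhdoh → rovuhdohori, mafanoh → mafanohori, dentafah → dentafahori) add -ori.
So podfegguh → podfegguhori.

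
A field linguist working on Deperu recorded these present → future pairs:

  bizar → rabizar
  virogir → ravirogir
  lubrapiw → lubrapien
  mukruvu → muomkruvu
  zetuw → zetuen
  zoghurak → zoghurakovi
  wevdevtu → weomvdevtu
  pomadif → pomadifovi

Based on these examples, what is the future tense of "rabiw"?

rabien

mukruvu and zetuw both have last vowel 'u' yet inflect differently (muomkruvu, zetuen), so the last vowel is not what conditions the rule; the final letter is.
"rabiw" ends in -w. The stems ending in -w (zetuw → zetuen, lubrapiw → lubrapien) drop the final letter and add -en.
So rabiw → rabien.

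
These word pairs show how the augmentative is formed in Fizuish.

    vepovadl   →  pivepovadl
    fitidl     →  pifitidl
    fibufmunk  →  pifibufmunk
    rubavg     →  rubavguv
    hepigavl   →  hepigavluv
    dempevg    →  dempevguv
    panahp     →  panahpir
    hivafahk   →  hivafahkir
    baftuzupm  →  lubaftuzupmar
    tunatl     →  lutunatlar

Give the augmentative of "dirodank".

pidirodank

vepovadl and hepigavl both end in -l yet inflect differently (pivepovadl, hepigavluv), so the final letter is not what conditions the rule; the second-to-last letter is.
"dirodank" has second-to-last letter 'n'. The one such stem in the data (fibufmunk → pifibufmunk) adds the prefix pi-, so the same rule applies.
The other patterns: stems whose second-to-last letter is 'v' add -uv; stems whose second-to-last letter is 'h' add -ir; stems whose second-to-last letter is 'p' or 't' add lu- … -ar around the stem.
So dirodank → pidirodank.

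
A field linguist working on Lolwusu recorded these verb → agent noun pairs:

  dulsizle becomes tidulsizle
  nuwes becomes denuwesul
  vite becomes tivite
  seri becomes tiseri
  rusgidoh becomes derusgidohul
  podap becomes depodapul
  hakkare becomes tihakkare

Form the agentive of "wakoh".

dewakohul

dulsizle and nuwes both have last vowel 'e' yet inflect differently (tidulsizle, denuwesul), so the last vowel is not what conditions the rule; whether the stem ends in a vowel or a consonant is.
"wakoh" ends in a consonant. The stems ending in a consonant (rusgidoh → derusgidohul, podap → depodapul, nuwes → denuwesul) add de- … -ul around the stem.
So wakoh → dewakohul.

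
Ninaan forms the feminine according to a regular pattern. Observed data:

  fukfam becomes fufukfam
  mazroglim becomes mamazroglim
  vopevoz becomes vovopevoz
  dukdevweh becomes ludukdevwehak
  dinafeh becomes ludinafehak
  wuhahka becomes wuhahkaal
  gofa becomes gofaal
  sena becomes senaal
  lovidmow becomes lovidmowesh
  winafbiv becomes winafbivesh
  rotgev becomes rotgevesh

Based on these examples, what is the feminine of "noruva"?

fukfam and wuhahka both have last vowel 'a' yet inflect differently (fufukfam, wuhahkaal), so the last vowel is not what conditions the rule; the final letter is.
"noruva" ends in -a. The stems ending in -a (wuhahka → wuhahkaal, gofa → gofaal, sena → senaal) add -al.
The other patterns: stems ending in -m or -z repeat the first consonant+vowel as a prefix; stems ending in -h add lu- … -ak around the stem; stems ending in -v or -w add -esh.
So noruva → noruvaal.

noruvaal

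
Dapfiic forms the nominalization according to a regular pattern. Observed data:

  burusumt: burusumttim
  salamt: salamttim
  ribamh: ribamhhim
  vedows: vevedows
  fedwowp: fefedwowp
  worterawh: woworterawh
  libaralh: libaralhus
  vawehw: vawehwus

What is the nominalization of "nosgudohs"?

ribamh and worterawh both end in -h yet inflect differently (ribamhhim, woworterawh), so the final letter is not what conditions the rule; the second-to-last letter is.
"nosgudohs" has second-to-last letter 'h'. The one such stem in the data (vawehw → vawehwus) adds -us, so the same rule applies.
The other patterns: stems whose second-to-last letter is 'm' double the final consonant and add -im; stems whose second-to-last letter is 'w' repeat the first consonant+vowel as a prefix.
So nosgudohs → nosgudohsus.

nosgudohsus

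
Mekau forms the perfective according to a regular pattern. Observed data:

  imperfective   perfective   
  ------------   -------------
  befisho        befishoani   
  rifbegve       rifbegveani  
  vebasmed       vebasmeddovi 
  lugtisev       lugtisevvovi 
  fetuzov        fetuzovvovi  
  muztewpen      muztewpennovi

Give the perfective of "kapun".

kapunnovi

rifbegve and vebasmed both have last vowel 'e' yet inflect differently (rifbegveani, vebasmeddovi), so the last vowel is not what conditions the rule; whether the stem ends in a vowel or a consonant is.
"kapun" ends in a consonant. The stems ending in a consonant (vebasmed → vebasmeddovi, lugtisev → lugtisevvovi, fetuzov → fetuzovvovi) double the final consonant and add -ovi.
So kapun → kapunnovi.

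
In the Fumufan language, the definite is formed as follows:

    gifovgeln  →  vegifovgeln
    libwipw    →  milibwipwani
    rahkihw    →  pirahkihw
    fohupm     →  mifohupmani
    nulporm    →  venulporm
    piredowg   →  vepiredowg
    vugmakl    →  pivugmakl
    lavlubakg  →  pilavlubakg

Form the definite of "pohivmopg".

mipohivmopgani

libwipw and rahkihw both end in -w yet inflect differently (milibwipwani, pirahkihw), so the final letter is not what conditions the rule; the second-to-last letter is.
"pohivmopg" has second-to-last letter 'p'. The stems whose second-to-last letter is 'p' (fohupm → mifohupmani, libwipw → milibwipwani) add mi- … -ani around the stem.
The other patterns: stems whose second-to-last letter is 'h' or 'k' add the prefix pi-; stems whose second-to-last letter is 'l', 'r' or 'w' add the prefix ve-.
So pohivmopg → mipohivmopgani.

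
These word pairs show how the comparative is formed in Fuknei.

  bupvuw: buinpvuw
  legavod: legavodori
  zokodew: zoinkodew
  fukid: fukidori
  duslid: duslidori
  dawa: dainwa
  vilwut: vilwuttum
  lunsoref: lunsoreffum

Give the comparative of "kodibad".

kodibadori

"kodibad" ends in -d. The stems ending in -d (duslid → duslidori, legavod → legavodori, fukid → fukidori) add -ori.
So kodibad → kodibadori.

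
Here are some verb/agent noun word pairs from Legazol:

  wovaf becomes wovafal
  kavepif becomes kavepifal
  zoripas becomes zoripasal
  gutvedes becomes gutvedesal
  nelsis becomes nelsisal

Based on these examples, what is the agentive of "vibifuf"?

vibifufal

Every pair shown (wovaf → wovafal, kavepif → kavepifal, zoripas → zoripasal, …) follows the same rule: add -al.
So vibifuf → vibifufal.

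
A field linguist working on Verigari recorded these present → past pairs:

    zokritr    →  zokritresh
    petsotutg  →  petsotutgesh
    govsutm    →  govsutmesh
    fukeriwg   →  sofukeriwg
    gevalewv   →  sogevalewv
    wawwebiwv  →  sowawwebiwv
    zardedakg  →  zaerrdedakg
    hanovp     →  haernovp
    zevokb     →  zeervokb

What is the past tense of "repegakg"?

reerpegakg

"repegakg" has second-to-last letter 'k'. The stems whose second-to-last letter is 'k' (zardedakg → zaerrdedakg, zevokb → zeervokb) insert -er- after the first vowel.
So repegakg → reerpegakg.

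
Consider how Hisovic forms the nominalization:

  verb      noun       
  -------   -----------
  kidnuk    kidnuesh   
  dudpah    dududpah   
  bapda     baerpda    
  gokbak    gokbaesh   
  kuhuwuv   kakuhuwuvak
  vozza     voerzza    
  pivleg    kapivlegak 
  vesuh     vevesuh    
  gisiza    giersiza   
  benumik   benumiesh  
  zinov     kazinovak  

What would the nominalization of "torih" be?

totorih

gokbak and dudpah both have last vowel 'a' yet inflect differently (gokbaesh, dududpah), so the last vowel is not what conditions the rule; the final letter is.
"torih" ends in -h. The stems ending in -h (dudpah → dududpah, vesuh → vevesuh) repeat the first consonant+vowel as a prefix.
The other patterns: stems ending in -k drop the final letter and add -esh; stems ending in -a insert -er- after the first vowel; stems ending in -g or -v add ka- … -ak around the stem.
So torih → totorih.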